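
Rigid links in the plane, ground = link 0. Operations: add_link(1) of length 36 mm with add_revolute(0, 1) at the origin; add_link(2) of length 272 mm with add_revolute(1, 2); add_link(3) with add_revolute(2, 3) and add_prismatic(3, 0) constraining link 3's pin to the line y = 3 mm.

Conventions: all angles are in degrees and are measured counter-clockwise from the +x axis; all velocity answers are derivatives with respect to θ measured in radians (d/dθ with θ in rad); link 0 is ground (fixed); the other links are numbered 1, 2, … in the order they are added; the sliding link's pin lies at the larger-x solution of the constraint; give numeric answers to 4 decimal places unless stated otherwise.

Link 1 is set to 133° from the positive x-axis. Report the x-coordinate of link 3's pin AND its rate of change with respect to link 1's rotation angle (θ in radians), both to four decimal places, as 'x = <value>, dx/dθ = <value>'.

geometry: r = 36 mm, L = 272 mm, e = 3 mm
crank pin P = (r cos θ, r sin θ) = (-24.551941, 26.328733)
h = r sin θ − e = 26.328733 − 3 = 23.328733
x = r cos θ + √(L² − h²) = -24.551941 + 270.997731 = 246.445790
dx/dθ = −r sin θ − h·r cos θ/√(L² − h²) (θ in radians; h = 23.328733) = -24.215189

x = 246.4458, dx/dθ = -24.2152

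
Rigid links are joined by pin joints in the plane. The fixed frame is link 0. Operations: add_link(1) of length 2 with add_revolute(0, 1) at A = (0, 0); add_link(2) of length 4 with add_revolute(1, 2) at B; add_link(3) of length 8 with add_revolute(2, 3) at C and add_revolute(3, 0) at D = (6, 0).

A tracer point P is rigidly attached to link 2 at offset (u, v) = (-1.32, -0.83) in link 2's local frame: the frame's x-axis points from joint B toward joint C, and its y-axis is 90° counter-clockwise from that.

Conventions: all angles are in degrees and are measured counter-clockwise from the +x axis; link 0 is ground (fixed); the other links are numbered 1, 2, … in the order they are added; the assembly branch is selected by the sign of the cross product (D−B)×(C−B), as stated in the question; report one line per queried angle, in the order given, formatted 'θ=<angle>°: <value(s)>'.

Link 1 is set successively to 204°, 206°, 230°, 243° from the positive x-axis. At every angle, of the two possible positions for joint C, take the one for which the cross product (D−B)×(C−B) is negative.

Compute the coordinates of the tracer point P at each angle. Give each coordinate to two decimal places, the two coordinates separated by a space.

A=(0,0), D=(6.00,0)
θ=204°: B = A + 2.00·(cos204°, sin204°) = (-1.8271, -0.8135)
θ=204°: |BD| = 7.8692
θ=204°: circle(B,4.00) ∩ circle(D,8.00): a=0.8848, h=3.9009
θ=204°:   candidates: C₊=(-1.3503,3.1580) cross=30.697; C₋=(-0.5438,-4.6020) cross=-30.697
θ=204°:   branch - wants cross < 0 → take C=(-0.5438,-4.6020) (cross=-30.697)
θ=204°: ex = (C−B)/|BC| = (0.3208,-0.9471); ey = (0.9471,0.3208)
θ=204°: P = B + -1.32·ex + -0.83·ey = (-3.0367,0.1705)
θ=206°: B = A + 2.00·(cos206°, sin206°) = (-1.7976, -0.8767)
θ=206°: |BD| = 7.8467
θ=206°: circle(B,4.00) ∩ circle(D,8.00): a=0.8648, h=3.9054
θ=206°:   candidates: C₊=(-1.3746,3.1008) cross=30.645; C₋=(-0.5019,-4.6611) cross=-30.645
θ=206°:   branch - wants cross < 0 → take C=(-0.5019,-4.6611) (cross=-30.645)
θ=206°: ex = (C−B)/|BC| = (0.3239,-0.9461); ey = (0.9461,0.3239)
θ=206°: P = B + -1.32·ex + -0.83·ey = (-3.0104,0.1032)
θ=230°: B = A + 2.00·(cos230°, sin230°) = (-1.2856, -1.5321)
θ=230°: |BD| = 7.4449
θ=230°: circle(B,4.00) ∩ circle(D,8.00): a=0.4988, h=3.9688
θ=230°:   candidates: C₊=(-1.6142,2.4544) cross=29.547; C₋=(0.0193,-5.3133) cross=-29.547
θ=230°:   branch - wants cross < 0 → take C=(0.0193,-5.3133) (cross=-29.547)
θ=230°: ex = (C−B)/|BC| = (0.3262,-0.9453); ey = (0.9453,0.3262)
θ=230°: P = B + -1.32·ex + -0.83·ey = (-2.5008,-0.5551)
θ=243°: B = A + 2.00·(cos243°, sin243°) = (-0.9080, -1.7820)
θ=243°: |BD| = 7.1341
θ=243°: circle(B,4.00) ∩ circle(D,8.00): a=0.2030, h=3.9948
θ=243°:   candidates: C₊=(-1.7093,2.1369) cross=28.500; C₋=(0.2864,-5.5995) cross=-28.500
θ=243°:   branch - wants cross < 0 → take C=(0.2864,-5.5995) (cross=-28.500)
θ=243°: ex = (C−B)/|BC| = (0.2986,-0.9544); ey = (0.9544,0.2986)
θ=243°: P = B + -1.32·ex + -0.83·ey = (-2.0943,-0.7701)

θ=204°: -3.04 0.17
θ=206°: -3.01 0.10
θ=230°: -2.50 -0.56
θ=243°: -2.09 -0.77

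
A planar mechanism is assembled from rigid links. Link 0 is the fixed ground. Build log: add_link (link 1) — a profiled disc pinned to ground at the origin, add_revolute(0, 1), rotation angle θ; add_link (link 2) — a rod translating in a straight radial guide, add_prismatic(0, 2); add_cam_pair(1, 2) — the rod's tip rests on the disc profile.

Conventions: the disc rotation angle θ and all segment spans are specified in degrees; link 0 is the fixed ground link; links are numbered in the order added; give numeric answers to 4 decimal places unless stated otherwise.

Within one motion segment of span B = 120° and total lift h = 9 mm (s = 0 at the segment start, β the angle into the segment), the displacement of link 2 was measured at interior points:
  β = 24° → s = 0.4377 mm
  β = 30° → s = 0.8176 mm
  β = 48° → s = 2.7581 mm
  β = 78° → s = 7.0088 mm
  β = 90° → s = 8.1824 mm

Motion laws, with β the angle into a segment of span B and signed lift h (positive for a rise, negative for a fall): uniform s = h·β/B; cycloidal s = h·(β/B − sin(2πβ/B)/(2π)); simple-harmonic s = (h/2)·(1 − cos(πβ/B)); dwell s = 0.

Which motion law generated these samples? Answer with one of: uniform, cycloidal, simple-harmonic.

candidates at β/B = r: uniform s = h·r (linear in β); cycloidal s = h·(r − sin(2πr)/(2π)); simple-harmonic s = (h/2)(1 − cos(πr))
β=24°: printed 0.4377 | uniform 1.8000, cycloidal 0.4377, simple-harmonic 0.8594
β=30°: printed 0.8176 | uniform 2.2500, cycloidal 0.8176, simple-harmonic 1.3180
β=48°: printed 2.7581 | uniform 3.6000, cycloidal 2.7581, simple-harmonic 3.1094
β=78°: printed 7.0088 | uniform 5.8500, cycloidal 7.0088, simple-harmonic 6.5430
β=90°: printed 8.1824 | uniform 6.7500, cycloidal 8.1824, simple-harmonic 7.6820
only one law matches every sample → cycloidal

cycloidal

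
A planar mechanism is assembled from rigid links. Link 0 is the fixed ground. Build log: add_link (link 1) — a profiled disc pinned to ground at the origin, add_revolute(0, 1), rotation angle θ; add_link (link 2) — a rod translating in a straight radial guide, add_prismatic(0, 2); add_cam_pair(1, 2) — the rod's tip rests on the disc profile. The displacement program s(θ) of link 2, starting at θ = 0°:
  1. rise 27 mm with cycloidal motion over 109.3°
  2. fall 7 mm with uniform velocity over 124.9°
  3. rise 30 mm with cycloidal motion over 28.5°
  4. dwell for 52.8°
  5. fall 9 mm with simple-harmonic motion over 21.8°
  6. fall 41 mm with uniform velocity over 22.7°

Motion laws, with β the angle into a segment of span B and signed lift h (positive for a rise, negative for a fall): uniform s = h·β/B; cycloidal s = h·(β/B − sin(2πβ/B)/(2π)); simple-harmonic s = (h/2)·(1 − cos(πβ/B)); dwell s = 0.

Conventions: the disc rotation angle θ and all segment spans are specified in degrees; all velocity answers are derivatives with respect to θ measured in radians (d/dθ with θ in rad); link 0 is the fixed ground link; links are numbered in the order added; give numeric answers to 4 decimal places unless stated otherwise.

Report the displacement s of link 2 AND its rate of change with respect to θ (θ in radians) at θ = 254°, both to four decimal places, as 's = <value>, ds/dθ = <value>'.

seg 1 [0°–109.3°] cycloidal, h=27: full span → s += 27 → s = 27.0000
seg 2 [109.3°–234.2°] uniform, h=-7: full span → s += -7 → s = 20.0000
seg 3 [234.2°–262.7°] cycloidal, h=30: θ=254° here. β=19.8, B=28.5. 30·(0.6947 − sin(2π·0.6947)/(2π)) = 25.3318 → s = 45.3318
velocity in seg [234.2°–262.7°] (cycloidal), θ in radians: β = 19.8° = 0.3456 rad, B = 28.5° = 0.4974 rad; ds/dθ = (h/B)(1 − cos(2πβ/B)) = (30/0.4974)(1 − cos(2π·0.6947)) = 80.834887 mm/rad

s = 45.3318, ds/dθ = 80.8349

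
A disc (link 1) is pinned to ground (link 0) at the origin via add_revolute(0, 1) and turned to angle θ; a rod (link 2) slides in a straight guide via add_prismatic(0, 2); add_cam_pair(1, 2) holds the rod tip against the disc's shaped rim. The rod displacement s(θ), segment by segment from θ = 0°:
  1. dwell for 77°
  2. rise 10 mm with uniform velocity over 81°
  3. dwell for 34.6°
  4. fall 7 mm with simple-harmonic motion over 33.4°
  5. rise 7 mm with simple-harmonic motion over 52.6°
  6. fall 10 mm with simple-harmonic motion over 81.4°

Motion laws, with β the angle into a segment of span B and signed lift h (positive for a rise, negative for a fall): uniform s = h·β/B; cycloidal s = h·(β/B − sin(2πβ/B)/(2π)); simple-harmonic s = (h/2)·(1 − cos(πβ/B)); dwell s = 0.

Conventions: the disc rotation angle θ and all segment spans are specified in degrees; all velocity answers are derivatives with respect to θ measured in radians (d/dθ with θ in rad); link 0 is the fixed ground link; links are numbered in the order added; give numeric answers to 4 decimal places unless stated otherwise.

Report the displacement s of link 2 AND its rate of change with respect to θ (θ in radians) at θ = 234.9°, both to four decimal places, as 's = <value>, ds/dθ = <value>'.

segment 1 (0° to 77°, dwell): s unchanged at 0.0000
segment 2 (77° to 158°, uniform, h = 10) is passed completely: s = 0.0000 + (10) = 10.0000
segment 3 (158° to 192.6°, dwell): s unchanged at 10.0000
segment 4 (192.6° to 226°, simple-harmonic, h = -7) is passed completely: s = 10.0000 + (-7) = 3.0000
θ = 234.9° falls in segment 5 (226° to 278.6°, simple-harmonic, h = 7): β = 234.9 − 226 = 8.9°, B = 52.6°; Δs = 7/2·(1 − cos(π·0.1692)) = 0.4829; s = 3.0000 + 0.4829 = 3.4829
velocity in seg [226°–278.6°] (simple-harmonic), θ in radians: β = 8.9° = 0.1553 rad, B = 52.6° = 0.9180 rad; ds/dθ = (πh/(2B)) sin(πβ/B) = (π·7/(2·0.9180)) sin(π·0.1692) = 6.071004 mm/rad

s = 3.4829, ds/dθ = 6.0710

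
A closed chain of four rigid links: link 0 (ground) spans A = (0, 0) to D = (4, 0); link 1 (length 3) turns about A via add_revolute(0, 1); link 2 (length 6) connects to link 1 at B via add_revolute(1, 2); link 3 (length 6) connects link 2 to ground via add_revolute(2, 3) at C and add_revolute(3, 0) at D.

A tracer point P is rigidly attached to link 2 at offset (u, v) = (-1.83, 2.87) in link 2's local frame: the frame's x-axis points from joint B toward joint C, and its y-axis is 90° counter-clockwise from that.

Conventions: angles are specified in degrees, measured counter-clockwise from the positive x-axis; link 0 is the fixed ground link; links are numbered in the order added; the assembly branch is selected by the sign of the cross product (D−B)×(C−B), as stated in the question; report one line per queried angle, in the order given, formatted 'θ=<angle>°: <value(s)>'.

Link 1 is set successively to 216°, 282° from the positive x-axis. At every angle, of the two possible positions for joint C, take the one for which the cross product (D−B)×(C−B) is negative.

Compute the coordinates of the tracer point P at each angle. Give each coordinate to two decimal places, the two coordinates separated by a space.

A=(0,0), D=(4.00,0)
θ=216°: B = A + 3.00·(cos216°, sin216°) = (-2.4271, -1.7634)
θ=216°: |BD| = 6.6646
θ=216°: circle(B,6.00) ∩ circle(D,6.00): a=3.3323, h=4.9896
θ=216°:   candidates: C₊=(-0.5337,3.9301) cross=33.253; C₋=(2.1067,-5.6934) cross=-33.253
θ=216°:   branch - wants cross < 0 → take C=(2.1067,-5.6934) (cross=-33.253)
θ=216°: ex = (C−B)/|BC| = (0.7556,-0.6550); ey = (0.6550,0.7556)
θ=216°: P = B + -1.83·ex + 2.87·ey = (-1.9299,1.6039)
θ=282°: B = A + 3.00·(cos282°, sin282°) = (0.6237, -2.9344)
θ=282°: |BD| = 4.4733
θ=282°: circle(B,6.00) ∩ circle(D,6.00): a=2.2366, h=5.5675
θ=282°:   candidates: C₊=(-1.3404,2.7350) cross=24.905; C₋=(5.9641,-5.6694) cross=-24.905
θ=282°:   branch - wants cross < 0 → take C=(5.9641,-5.6694) (cross=-24.905)
θ=282°: ex = (C−B)/|BC| = (0.8901,-0.4558); ey = (0.4558,0.8901)
θ=282°: P = B + -1.83·ex + 2.87·ey = (0.3031,0.4542)

θ=216°: -1.93 1.60
θ=282°: 0.30 0.45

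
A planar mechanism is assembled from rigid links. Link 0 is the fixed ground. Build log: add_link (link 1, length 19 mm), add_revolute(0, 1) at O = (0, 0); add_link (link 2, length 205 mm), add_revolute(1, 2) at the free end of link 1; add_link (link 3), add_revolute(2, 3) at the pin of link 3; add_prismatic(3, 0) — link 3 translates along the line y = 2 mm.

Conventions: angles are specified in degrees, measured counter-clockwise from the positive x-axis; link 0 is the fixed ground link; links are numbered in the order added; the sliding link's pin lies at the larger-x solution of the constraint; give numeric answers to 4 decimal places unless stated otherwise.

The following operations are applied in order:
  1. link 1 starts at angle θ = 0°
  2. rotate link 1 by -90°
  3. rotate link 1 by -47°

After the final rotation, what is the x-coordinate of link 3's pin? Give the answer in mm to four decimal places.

geometry: r = 19 mm, L = 205 mm, e = 2 mm; θ starts at 0°
rotate link 1 by -90°: θ ← 0° -90° = -90°
rotate link 1 by -47°: θ ← -90° -47° = -137°
crank pin P = (r cos θ, r sin θ) = (-13.895720, -12.957969)
h = r sin θ − e = -12.957969 − 2 = -14.957969
x = r cos θ + √(L² − h²) = -13.895720 + 204.453562 = 190.557842

190.5578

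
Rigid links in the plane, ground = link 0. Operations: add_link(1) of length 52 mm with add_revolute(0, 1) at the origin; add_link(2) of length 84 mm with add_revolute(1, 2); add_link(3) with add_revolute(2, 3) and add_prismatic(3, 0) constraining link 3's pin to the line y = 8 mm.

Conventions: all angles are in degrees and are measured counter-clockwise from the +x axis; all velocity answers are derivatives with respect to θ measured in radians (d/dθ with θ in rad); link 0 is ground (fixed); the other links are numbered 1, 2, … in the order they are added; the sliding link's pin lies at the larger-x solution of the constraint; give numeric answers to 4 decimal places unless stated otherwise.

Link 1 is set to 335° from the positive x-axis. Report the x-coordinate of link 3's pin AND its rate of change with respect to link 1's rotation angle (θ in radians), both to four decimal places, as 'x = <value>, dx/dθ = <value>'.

geometry: r = 52 mm, L = 84 mm, e = 8 mm
crank pin P = (r cos θ, r sin θ) = (47.128005, -21.976150)
h = r sin θ − e = -21.976150 − 8 = -29.976150
x = r cos θ + √(L² − h²) = 47.128005 + 78.469296 = 125.597301
dx/dθ = −r sin θ − h·r cos θ/√(L² − h²) (θ in radians; h = -29.976150) = 39.979575

x = 125.5973, dx/dθ = 39.9796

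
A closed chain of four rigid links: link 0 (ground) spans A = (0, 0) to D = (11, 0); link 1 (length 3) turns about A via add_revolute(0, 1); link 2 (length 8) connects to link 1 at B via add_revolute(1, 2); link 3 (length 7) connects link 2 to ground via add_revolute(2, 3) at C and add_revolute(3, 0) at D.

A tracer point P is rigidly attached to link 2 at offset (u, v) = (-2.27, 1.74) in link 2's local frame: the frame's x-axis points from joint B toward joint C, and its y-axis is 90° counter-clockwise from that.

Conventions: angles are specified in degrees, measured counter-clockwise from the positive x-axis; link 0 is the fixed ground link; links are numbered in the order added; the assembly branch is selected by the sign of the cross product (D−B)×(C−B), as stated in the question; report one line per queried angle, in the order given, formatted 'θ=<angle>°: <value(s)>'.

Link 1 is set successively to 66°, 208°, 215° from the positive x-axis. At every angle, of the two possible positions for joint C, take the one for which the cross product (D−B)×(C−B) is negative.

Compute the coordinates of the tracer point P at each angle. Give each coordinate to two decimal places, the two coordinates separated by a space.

A=(0,0), D=(11.00,0)
θ=66°: B = A + 3.00·(cos66°, sin66°) = (1.2202, 2.7406)
θ=66°: |BD| = 10.1565
θ=66°: circle(B,8.00) ∩ circle(D,7.00): a=5.8167, h=5.4923
θ=66°:   candidates: C₊=(8.3032,6.4597) cross=55.783; C₋=(5.3391,-4.1176) cross=-55.783
θ=66°:   branch - wants cross < 0 → take C=(5.3391,-4.1176) (cross=-55.783)
θ=66°: ex = (C−B)/|BC| = (0.5149,-0.8573); ey = (0.8573,0.5149)
θ=66°: P = B + -2.27·ex + 1.74·ey = (1.5431,5.5825)
θ=208°: B = A + 3.00·(cos208°, sin208°) = (-2.6488, -1.4084)
θ=208°: |BD| = 13.7213
θ=208°: circle(B,8.00) ∩ circle(D,7.00): a=7.4073, h=3.0220
θ=208°:   candidates: C₊=(4.4091,2.3580) cross=41.466; C₋=(5.0295,-3.6542) cross=-41.466
θ=208°:   branch - wants cross < 0 → take C=(5.0295,-3.6542) (cross=-41.466)
θ=208°: ex = (C−B)/|BC| = (0.9598,-0.2807); ey = (0.2807,0.9598)
θ=208°: P = B + -2.27·ex + 1.74·ey = (-4.3391,0.8989)
θ=215°: B = A + 3.00·(cos215°, sin215°) = (-2.4575, -1.7207)
θ=215°: |BD| = 13.5670
θ=215°: circle(B,8.00) ∩ circle(D,7.00): a=7.3363, h=3.1904
θ=215°:   candidates: C₊=(4.4150,2.3743) cross=43.284; C₋=(5.2243,-3.9548) cross=-43.284
θ=215°:   branch - wants cross < 0 → take C=(5.2243,-3.9548) (cross=-43.284)
θ=215°: ex = (C−B)/|BC| = (0.9602,-0.2793); ey = (0.2793,0.9602)
θ=215°: P = B + -2.27·ex + 1.74·ey = (-4.1512,0.5840)

θ=66°: 1.54 5.58
θ=208°: -4.34 0.90
θ=215°: -4.15 0.58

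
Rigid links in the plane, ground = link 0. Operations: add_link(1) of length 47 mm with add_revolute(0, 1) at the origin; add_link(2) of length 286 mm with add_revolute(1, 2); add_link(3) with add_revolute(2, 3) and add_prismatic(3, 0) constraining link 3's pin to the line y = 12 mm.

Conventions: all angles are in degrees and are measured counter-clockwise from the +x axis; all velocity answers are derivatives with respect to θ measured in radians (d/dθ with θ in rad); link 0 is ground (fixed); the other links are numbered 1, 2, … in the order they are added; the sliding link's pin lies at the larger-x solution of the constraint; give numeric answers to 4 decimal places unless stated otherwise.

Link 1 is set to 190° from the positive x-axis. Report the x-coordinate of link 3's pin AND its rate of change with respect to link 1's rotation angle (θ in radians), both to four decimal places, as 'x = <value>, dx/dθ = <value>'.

geometry: r = 47 mm, L = 286 mm, e = 12 mm
crank pin P = (r cos θ, r sin θ) = (-46.285964, -8.161464)
h = r sin θ − e = -8.161464 − 12 = -20.161464
x = r cos θ + √(L² − h²) = -46.285964 + 285.288477 = 239.002513
dx/dθ = −r sin θ − h·r cos θ/√(L² − h²) (θ in radians; h = -20.161464) = 4.890415

x = 239.0025, dx/dθ = 4.8904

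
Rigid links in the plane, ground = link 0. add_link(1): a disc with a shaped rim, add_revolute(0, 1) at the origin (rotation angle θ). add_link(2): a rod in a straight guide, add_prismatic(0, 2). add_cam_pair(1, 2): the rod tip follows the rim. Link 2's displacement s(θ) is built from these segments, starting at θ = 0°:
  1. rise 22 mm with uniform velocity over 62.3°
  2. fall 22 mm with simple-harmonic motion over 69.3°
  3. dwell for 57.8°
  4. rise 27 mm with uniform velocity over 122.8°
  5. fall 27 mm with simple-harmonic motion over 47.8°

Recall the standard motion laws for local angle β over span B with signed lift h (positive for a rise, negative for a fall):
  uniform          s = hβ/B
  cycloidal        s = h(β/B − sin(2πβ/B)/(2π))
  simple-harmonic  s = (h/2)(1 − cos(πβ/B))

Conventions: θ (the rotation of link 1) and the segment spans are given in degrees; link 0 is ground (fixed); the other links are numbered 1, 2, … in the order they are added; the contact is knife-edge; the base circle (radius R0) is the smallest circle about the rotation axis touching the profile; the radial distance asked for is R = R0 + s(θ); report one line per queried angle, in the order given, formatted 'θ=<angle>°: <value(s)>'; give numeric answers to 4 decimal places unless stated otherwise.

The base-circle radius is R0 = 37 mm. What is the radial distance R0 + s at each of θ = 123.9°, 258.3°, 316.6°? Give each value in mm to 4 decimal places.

segment 1 (0° to 62.3°, uniform, h = 22) is passed completely: s = 0.0000 + (22) = 22.0000
θ = 123.9° falls in segment 2 (62.3° to 131.6°, simple-harmonic, h = -22): β = 123.9 − 62.3 = 61.6°, B = 69.3°; Δs = -22/2·(1 − cos(π·0.8889)) = -21.3366; s = 22.0000 − 21.3366 = 0.6634
segment 2 (62.3° to 131.6°, simple-harmonic, h = -22) is passed completely: s = 22.0000 + (-22) = 0.0000
segment 3 (131.6° to 189.4°, dwell): s unchanged at 0.0000
θ = 258.3° falls in segment 4 (189.4° to 312.2°, uniform, h = 27): β = 258.3 − 189.4 = 68.9°, B = 122.8°; Δs = 27·68.9/122.8 = 15.1490; s = 0.0000 + 15.1490 = 15.1490
segment 4 (189.4° to 312.2°, uniform, h = 27) is passed completely: s = 0.0000 + (27) = 27.0000
θ = 316.6° falls in segment 5 (312.2° to 360°, simple-harmonic, h = -27): β = 316.6 − 312.2 = 4.4°, B = 47.8°; Δs = -27/2·(1 − cos(π·0.0921)) = -0.5606; s = 27.0000 − 0.5606 = 26.4394
θ=123.9°: R = R0 + s = 37 + 0.6634 = 37.6634
θ=258.3°: R = R0 + s = 37 + 15.1490 = 52.1490
θ=316.6°: R = R0 + s = 37 + 26.4394 = 63.4394

θ=123.9°: 37.6634
θ=258.3°: 52.1490
θ=316.6°: 63.4394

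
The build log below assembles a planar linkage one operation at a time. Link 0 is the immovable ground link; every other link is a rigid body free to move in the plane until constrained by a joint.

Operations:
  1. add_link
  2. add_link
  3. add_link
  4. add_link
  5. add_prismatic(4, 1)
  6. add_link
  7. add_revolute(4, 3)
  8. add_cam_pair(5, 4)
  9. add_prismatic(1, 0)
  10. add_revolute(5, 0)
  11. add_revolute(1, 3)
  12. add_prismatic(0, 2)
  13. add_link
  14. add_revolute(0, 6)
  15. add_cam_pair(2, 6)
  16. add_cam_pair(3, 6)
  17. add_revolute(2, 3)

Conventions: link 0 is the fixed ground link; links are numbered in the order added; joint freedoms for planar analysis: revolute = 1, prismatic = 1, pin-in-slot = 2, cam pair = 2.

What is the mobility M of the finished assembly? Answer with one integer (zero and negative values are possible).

L=1 J1=0 J2=0
add link → L=2 J1=0 J2=0
add link → L=3 J1=0 J2=0
add link → L=4 J1=0 J2=0
add link → L=5 J1=0 J2=0
P@4,1 dof=1 J1 → L=5 J1=1 J2=0
add link → L=6 J1=1 J2=0
R@4,3 dof=1 J1 → L=6 J1=2 J2=0
C@5,4 dof=2 J2 → L=6 J1=2 J2=1
P@1,0 dof=1 J1 → L=6 J1=3 J2=1
R@5,0 dof=1 J1 → L=6 J1=4 J2=1
R@1,3 dof=1 J1 → L=6 J1=5 J2=1
P@0,2 dof=1 J1 → L=6 J1=6 J2=1
add link → L=7 J1=6 J2=1
R@0,6 dof=1 J1 → L=7 J1=7 J2=1
C@2,6 dof=2 J2 → L=7 J1=7 J2=2
C@3,6 dof=2 J2 → L=7 J1=7 J2=3
R@2,3 dof=1 J1 → L=7 J1=8 J2=3
M=3(L−1)−2J1−J2=3·6−2·8−3=-1

M = -1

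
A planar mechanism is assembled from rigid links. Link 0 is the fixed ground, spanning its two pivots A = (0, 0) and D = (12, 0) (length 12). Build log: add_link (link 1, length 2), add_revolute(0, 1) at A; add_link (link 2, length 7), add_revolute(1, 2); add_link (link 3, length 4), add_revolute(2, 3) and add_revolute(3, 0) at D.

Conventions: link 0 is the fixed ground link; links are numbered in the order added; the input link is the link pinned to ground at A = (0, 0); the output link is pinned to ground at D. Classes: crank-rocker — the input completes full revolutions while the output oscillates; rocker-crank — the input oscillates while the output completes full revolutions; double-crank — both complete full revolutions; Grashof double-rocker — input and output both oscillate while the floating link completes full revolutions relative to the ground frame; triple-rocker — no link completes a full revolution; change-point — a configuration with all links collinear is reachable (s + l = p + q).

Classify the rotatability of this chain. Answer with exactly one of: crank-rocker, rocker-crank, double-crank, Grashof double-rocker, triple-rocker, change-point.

lengths: ground=12, input=2, coupler=7, output=4
sorted: s=2 (shortest), l=12 (longest), p+q=11
s + l = 14 vs p + q = 11
s + l > p + q → non-Grashof → no link fully rotates → triple-rocker

triple-rocker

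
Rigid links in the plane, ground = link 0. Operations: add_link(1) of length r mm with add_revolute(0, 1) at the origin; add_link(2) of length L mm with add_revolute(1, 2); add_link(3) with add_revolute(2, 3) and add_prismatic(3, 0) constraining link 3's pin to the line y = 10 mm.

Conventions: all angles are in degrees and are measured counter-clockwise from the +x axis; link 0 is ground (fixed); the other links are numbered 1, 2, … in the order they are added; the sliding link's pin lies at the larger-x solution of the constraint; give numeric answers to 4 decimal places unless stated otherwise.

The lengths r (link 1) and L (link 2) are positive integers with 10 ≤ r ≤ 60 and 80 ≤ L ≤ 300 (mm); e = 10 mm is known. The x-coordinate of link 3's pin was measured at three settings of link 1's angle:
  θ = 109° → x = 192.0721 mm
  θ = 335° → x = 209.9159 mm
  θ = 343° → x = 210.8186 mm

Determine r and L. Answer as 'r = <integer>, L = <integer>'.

constraint per measurement: (x − r cos θ)² + (r sin θ − e)² = L²
subtracting the θ₁ and θ₂ equations cancels the r² and L² terms:
r = (x₁² − x₂²) / (2[(x₁cos θ₁ + e sin θ₁) − (x₂cos θ₂ + e sin θ₂)]) = 15.0000 → r = 15
L² = (x₁ − r cos θ₁)² + (r sin θ₁ − e)² = 38809.0128 → L = 197.0000 → L = 197
check at θ₃=343°: x = 210.8186 (printed 210.8186) ✓

r = 15, L = 197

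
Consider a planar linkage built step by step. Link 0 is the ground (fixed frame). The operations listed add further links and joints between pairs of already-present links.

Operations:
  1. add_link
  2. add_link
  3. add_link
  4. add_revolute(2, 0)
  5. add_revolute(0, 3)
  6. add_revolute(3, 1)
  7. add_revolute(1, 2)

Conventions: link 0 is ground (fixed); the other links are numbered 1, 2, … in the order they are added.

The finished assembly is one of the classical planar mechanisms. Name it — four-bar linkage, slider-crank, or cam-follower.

links: 4 (incl. ground); joints: 4 revolute, 0 prismatic, 0 higher (cam) pair, forming one closed loop
4 links in a single 4R loop → four-bar linkage

four-bar linkage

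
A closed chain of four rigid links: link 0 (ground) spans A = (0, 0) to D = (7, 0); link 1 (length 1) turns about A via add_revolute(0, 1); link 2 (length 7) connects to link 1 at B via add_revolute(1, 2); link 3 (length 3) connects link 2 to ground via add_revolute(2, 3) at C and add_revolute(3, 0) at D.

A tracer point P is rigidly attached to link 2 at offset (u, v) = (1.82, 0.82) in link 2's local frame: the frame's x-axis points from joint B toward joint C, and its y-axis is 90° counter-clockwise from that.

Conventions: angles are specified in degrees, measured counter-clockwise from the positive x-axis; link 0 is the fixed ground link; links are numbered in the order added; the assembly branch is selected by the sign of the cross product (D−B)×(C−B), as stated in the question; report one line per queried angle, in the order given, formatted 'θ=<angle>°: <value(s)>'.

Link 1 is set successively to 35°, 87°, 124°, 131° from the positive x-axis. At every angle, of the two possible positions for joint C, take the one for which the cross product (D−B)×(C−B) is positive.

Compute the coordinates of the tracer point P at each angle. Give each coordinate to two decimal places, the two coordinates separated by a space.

A=(0,0), D=(7.00,0)
θ=35°: B = A + 1.00·(cos35°, sin35°) = (0.8192, 0.5736)
θ=35°: |BD| = 6.2074
θ=35°: circle(B,7.00) ∩ circle(D,3.00): a=6.3257, h=2.9977
θ=35°:   candidates: C₊=(7.3947,2.9739) cross=18.608; C₋=(6.8408,-2.9958) cross=-18.608
θ=35°:   branch + wants cross > 0 → take C=(7.3947,2.9739) (cross=18.608)
θ=35°: ex = (C−B)/|BC| = (0.9394,0.3429); ey = (-0.3429,0.9394)
θ=35°: P = B + 1.82·ex + 0.82·ey = (2.2476,1.9679)
θ=87°: B = A + 1.00·(cos87°, sin87°) = (0.0523, 0.9986)
θ=87°: |BD| = 7.0191
θ=87°: circle(B,7.00) ∩ circle(D,3.00): a=6.3589, h=2.9265
θ=87°:   candidates: C₊=(6.7629,2.9906) cross=20.541; C₋=(5.9302,-2.8028) cross=-20.541
θ=87°:   branch + wants cross > 0 → take C=(6.7629,2.9906) (cross=20.541)
θ=87°: ex = (C−B)/|BC| = (0.9587,0.2846); ey = (-0.2846,0.9587)
θ=87°: P = B + 1.82·ex + 0.82·ey = (1.5637,2.3026)
θ=124°: B = A + 1.00·(cos124°, sin124°) = (-0.5592, 0.8290)
θ=124°: |BD| = 7.6045
θ=124°: circle(B,7.00) ∩ circle(D,3.00): a=6.4323, h=2.7615
θ=124°:   candidates: C₊=(6.1358,2.8728) cross=21.000; C₋=(5.5337,-2.6172) cross=-21.000
θ=124°:   branch + wants cross > 0 → take C=(6.1358,2.8728) (cross=21.000)
θ=124°: ex = (C−B)/|BC| = (0.9564,0.2920); ey = (-0.2920,0.9564)
θ=124°: P = B + 1.82·ex + 0.82·ey = (0.9421,2.1447)
θ=131°: B = A + 1.00·(cos131°, sin131°) = (-0.6561, 0.7547)
θ=131°: |BD| = 7.6932
θ=131°: circle(B,7.00) ∩ circle(D,3.00): a=6.4463, h=2.7286
θ=131°:   candidates: C₊=(6.0268,2.8378) cross=20.992; C₋=(5.4915,-2.5931) cross=-20.992
θ=131°:   branch + wants cross > 0 → take C=(6.0268,2.8378) (cross=20.992)
θ=131°: ex = (C−B)/|BC| = (0.9547,0.2976); ey = (-0.2976,0.9547)
θ=131°: P = B + 1.82·ex + 0.82·ey = (0.8375,2.0792)

θ=35°: 2.25 1.97
θ=87°: 1.56 2.30
θ=124°: 0.94 2.14
θ=131°: 0.84 2.08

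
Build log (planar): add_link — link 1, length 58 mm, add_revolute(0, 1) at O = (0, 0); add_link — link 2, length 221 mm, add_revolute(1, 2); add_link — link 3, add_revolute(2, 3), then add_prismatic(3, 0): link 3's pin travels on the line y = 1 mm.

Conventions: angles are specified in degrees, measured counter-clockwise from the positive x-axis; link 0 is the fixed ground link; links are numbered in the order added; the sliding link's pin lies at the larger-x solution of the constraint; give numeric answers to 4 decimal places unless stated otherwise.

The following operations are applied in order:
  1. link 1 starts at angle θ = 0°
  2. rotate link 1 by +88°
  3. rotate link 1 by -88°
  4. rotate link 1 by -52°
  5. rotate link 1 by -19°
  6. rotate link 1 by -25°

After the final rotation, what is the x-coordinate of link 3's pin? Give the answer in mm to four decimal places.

geometry: r = 58 mm, L = 221 mm, e = 1 mm; θ starts at 0°
rotate link 1 by +88°: θ ← 0° +88° = 88°
rotate link 1 by -88°: θ ← 88° -88° = 0°
rotate link 1 by -52°: θ ← 0° -52° = -52°
rotate link 1 by -19°: θ ← -52° -19° = -71°
rotate link 1 by -25°: θ ← -71° -25° = -96°
crank pin P = (r cos θ, r sin θ) = (-6.062651, -57.682270)
h = r sin θ − e = -57.682270 − 1 = -58.682270
x = r cos θ + √(L² − h²) = -6.062651 + 213.066636 = 207.003985

207.0040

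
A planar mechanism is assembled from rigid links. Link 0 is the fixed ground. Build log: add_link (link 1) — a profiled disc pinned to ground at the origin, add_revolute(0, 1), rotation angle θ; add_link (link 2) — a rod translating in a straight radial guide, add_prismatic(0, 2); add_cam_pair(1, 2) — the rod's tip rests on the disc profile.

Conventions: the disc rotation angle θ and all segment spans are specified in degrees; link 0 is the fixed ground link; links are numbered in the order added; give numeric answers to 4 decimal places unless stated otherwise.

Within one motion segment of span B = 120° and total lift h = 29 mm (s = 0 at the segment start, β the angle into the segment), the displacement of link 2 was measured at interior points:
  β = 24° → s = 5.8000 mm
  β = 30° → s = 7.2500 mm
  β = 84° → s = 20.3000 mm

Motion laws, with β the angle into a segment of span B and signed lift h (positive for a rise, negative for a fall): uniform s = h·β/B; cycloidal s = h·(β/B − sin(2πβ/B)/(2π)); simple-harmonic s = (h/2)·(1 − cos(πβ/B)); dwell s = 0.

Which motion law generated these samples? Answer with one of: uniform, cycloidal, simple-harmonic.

candidates at β/B = r: uniform s = h·r (linear in β); cycloidal s = h·(r − sin(2πr)/(2π)); simple-harmonic s = (h/2)(1 − cos(πr))
β=24°: printed 5.8000 | uniform 5.8000, cycloidal 1.4104, simple-harmonic 2.7693
β=30°: printed 7.2500 | uniform 7.2500, cycloidal 2.6345, simple-harmonic 4.2470
β=84°: printed 20.3000 | uniform 20.3000, cycloidal 24.6896, simple-harmonic 23.0229
only one law matches every sample → uniform

uniform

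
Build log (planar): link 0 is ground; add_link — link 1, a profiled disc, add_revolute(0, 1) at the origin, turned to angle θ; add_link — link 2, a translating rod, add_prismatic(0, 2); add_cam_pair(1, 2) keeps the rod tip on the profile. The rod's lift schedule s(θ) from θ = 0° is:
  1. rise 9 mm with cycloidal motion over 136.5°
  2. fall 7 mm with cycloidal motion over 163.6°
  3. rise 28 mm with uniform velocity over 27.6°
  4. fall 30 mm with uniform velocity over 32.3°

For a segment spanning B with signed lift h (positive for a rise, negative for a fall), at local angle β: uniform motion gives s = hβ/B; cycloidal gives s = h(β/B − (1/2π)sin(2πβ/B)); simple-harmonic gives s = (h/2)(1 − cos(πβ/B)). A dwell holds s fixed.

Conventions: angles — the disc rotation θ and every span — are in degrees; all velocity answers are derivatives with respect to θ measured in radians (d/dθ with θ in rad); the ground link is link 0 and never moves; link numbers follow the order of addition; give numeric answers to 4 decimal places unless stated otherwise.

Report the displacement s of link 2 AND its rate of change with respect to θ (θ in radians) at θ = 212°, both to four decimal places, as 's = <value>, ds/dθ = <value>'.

seg 1 [0°–136.5°] cycloidal, h=9: full span → s += 9 → s = 9.0000
seg 2 [136.5°–300.1°] cycloidal, h=-7: θ=212° here. β=75.5, B=163.6. -7·(0.4615 − sin(2π·0.4615)/(2π)) = -2.9635 → s = 6.0365
velocity in seg [136.5°–300.1°] (cycloidal), θ in radians: β = 75.5° = 1.3177 rad, B = 163.6° = 2.8554 rad; ds/dθ = (h/B)(1 − cos(2πβ/B)) = ((-7)/2.8554)(1 − cos(2π·0.4615)) = -4.831651 mm/rad

s = 6.0365, ds/dθ = -4.8317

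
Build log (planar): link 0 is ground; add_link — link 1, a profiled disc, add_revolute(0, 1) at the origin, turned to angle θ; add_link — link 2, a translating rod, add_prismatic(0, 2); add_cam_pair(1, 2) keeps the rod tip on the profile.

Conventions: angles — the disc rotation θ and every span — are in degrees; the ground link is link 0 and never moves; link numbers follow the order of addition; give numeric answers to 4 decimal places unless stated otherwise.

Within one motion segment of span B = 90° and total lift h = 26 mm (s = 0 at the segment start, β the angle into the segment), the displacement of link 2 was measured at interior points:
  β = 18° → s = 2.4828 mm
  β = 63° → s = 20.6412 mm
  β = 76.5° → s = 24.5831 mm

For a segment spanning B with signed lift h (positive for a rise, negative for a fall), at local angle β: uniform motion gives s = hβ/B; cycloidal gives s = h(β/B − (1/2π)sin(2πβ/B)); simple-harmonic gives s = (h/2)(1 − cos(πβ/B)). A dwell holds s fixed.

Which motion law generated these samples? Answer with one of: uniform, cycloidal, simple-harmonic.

candidates at β/B = r: uniform s = h·r (linear in β); cycloidal s = h·(r − sin(2πr)/(2π)); simple-harmonic s = (h/2)(1 − cos(πr))
β=18°: printed 2.4828 | uniform 5.2000, cycloidal 1.2645, simple-harmonic 2.4828
β=63°: printed 20.6412 | uniform 18.2000, cycloidal 22.1355, simple-harmonic 20.6412
β=76.5°: printed 24.5831 | uniform 22.1000, cycloidal 25.4477, simple-harmonic 24.5831
only one law matches every sample → simple-harmonic

simple-harmonic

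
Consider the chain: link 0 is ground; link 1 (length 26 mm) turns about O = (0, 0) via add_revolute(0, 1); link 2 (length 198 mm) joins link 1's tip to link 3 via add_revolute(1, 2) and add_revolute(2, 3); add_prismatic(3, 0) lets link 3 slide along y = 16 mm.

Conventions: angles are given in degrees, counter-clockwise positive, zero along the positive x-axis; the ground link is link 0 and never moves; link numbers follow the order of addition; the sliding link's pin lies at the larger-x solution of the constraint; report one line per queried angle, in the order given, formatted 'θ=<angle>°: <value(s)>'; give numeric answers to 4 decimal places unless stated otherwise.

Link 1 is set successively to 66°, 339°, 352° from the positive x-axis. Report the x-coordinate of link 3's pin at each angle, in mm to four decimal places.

geometry: r = 26 mm, L = 198 mm, e = 16 mm
θ=66°: crank pin P = (r cos θ, r sin θ) = (10.575153, 23.752182)
θ=66°: h = r sin θ − e = 23.752182 − 16 = 7.752182
θ=66°: x = r cos θ + √(L² − h²) = 10.575153 + 197.848183 = 208.423336
θ=339°: crank pin P = (r cos θ, r sin θ) = (24.273091, -9.317567)
θ=339°: h = r sin θ − e = -9.317567 − 16 = -25.317567
θ=339°: x = r cos θ + √(L² − h²) = 24.273091 + 196.374695 = 220.647786
θ=352°: crank pin P = (r cos θ, r sin θ) = (25.746970, -3.618501)
θ=352°: h = r sin θ − e = -3.618501 − 16 = -19.618501
θ=352°: x = r cos θ + √(L² − h²) = 25.746970 + 197.025669 = 222.772639

θ=66°: 208.4233
θ=339°: 220.6478
θ=352°: 222.7726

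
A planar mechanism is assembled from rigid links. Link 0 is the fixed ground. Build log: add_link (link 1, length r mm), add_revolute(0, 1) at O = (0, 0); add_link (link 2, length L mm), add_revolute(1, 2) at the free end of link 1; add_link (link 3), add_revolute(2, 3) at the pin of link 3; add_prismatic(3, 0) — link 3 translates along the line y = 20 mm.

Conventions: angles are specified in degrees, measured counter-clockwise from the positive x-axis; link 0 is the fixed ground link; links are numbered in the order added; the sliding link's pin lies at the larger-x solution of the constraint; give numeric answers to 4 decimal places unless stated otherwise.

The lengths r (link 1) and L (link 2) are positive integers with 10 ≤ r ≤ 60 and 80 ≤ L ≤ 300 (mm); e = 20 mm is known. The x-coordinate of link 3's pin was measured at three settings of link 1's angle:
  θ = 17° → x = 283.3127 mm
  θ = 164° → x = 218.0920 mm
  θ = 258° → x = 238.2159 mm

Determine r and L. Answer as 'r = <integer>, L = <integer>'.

constraint per measurement: (x − r cos θ)² + (r sin θ − e)² = L²
subtracting the θ₁ and θ₂ equations cancels the r² and L² terms:
r = (x₁² − x₂²) / (2[(x₁cos θ₁ + e sin θ₁) − (x₂cos θ₂ + e sin θ₂)]) = 34.0000 → r = 34
L² = (x₁ − r cos θ₁)² + (r sin θ₁ − e)² = 63000.9973 → L = 251.0000 → L = 251
check at θ₃=258°: x = 238.2159 (printed 238.2159) ✓

r = 34, L = 251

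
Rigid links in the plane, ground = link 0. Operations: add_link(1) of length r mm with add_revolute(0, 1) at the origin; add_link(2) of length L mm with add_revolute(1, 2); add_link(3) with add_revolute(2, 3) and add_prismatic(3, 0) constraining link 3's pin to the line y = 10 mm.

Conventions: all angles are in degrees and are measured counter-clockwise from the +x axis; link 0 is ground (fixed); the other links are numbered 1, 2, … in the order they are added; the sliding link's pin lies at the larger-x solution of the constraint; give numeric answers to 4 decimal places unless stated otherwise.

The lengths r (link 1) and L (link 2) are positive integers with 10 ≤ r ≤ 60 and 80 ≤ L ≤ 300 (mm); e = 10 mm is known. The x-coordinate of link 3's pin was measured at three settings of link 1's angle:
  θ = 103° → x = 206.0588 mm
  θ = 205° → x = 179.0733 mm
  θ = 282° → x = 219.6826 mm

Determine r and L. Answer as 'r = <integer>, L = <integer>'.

constraint per measurement: (x − r cos θ)² + (r sin θ − e)² = L²
subtracting the θ₁ and θ₂ equations cancels the r² and L² terms:
r = (x₁² − x₂²) / (2[(x₁cos θ₁ + e sin θ₁) − (x₂cos θ₂ + e sin θ₂)]) = 40.0000 → r = 40
L² = (x₁ − r cos θ₁)² + (r sin θ₁ − e)² = 47088.9846 → L = 217.0000 → L = 217
check at θ₃=282°: x = 219.6826 (printed 219.6826) ✓

r = 40, L = 217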